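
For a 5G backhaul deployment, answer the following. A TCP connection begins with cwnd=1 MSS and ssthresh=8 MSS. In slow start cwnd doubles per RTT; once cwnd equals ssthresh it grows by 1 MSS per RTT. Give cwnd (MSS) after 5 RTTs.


RTT 0: cwnd = 1 MSS (initial)
RTT 1: cwnd = 2 MSS (slow start, doubled)
RTT 2: cwnd = 4 MSS (slow start, doubled)
RTT 3: cwnd = 8 MSS (slow start, doubled)
RTT 4: cwnd = 9 MSS (congestion avoidance, +1)
RTT 5: cwnd = 10 MSS (congestion avoidance, +1)

10


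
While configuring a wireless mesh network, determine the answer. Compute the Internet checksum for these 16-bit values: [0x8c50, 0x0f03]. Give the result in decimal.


Given words: [0x8c50, 0x0f03]
Step 1: Sum all words
Raw sum = 35920 + 3843 = 39763
One's complement = ~39763 & 0xFFFF = 25772

25772


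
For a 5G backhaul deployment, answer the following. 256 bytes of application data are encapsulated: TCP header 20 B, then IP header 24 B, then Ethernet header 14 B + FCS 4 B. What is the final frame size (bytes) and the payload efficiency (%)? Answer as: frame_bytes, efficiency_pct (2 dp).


TCP segment = 256 + 20 = 276 B
IP packet = 276 + 24 = 300 B
Ethernet frame = 300 + 14 + 4 = 318 B
Efficiency = app / frame = 256 / 318 = 0.805031 = 80.5031% -> 80.50% (2 dp)

318, 80.50


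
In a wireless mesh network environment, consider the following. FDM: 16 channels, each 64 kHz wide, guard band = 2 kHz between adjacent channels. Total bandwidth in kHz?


Given: 16 channels, 64 kHz each, guard = 2 kHz
Channel bandwidth = 16 * 64 = 1024 kHz
Guard bands = 15 gaps * 2 kHz = 30 kHz
Total = 1024 + 30 = 1054 kHz

1054


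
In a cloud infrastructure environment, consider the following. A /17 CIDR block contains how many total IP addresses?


Given: CIDR prefix /17
Host bits = 32 - 17 = 15
Total addresses = 2^15 = 32768

32768


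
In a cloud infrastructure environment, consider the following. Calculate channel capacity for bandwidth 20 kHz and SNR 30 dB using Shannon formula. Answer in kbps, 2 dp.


Given: B = 20 kHz, SNR = 30 dB
SNR linear = 10^(30/10) = 1000
1 + SNR = 1001
log2(1001) = 9.9672262588
C = 20 * 1000 * 9.9672262588 = 199344.5252 bps
C = 199.344525 kbps -> 199.34 kbps (2 dp)

199.34


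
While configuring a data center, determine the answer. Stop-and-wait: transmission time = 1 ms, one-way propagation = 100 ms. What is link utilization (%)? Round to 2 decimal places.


Given: Ttrans = 1 ms, Tprop = 100 ms
RTT = 2 * Tprop = 2 * 100 = 200 ms
U = Ttrans / (Ttrans + RTT)
U = 1 / (1 + 200)
U = 1 / 201 = 0.004975
U% = 0.50%

0.50


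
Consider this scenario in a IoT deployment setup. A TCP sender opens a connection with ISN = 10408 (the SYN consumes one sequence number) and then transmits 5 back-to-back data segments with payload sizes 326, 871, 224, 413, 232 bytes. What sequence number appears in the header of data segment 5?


The SYN occupies sequence number ISN = 10408, so the first data byte is ISN + 1 = 10409.
SEQ of data segment i = (ISN + 1) + sum of payload sizes of segments 1..i-1.
Segment 1: SEQ = 10409, payload = 326 bytes
Segment 2: SEQ = 10735, payload = 871 bytes
Segment 3: SEQ = 11606, payload = 224 bytes
Segment 4: SEQ = 11830, payload = 413 bytes
Segment 5: SEQ = 12243, payload = 232 bytes
SEQ of segment 5 = 10409 + 326 + 871 + 224 + 413 = 12243

12243


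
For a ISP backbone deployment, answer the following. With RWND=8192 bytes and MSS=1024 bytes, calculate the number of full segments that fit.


Given: RWND = 8192 bytes, MSS = 1024 bytes
Full segments = floor(RWND / MSS)
Full segments = floor(8192 / 1024)
Full segments = floor(8.0) = 8

8


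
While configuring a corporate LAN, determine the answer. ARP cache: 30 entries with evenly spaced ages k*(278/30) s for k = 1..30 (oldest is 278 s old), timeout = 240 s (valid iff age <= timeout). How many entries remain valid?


Ages are k * 278/30 s for k = 1..30 (spacing = 9.2667 s).
Entry k is valid iff k * 278/30 <= 240 iff k <= 30 * 240 / 278 = 25.8993
n_valid = floor(25.8993) = 25
(n_stale = 30 - 25 = 5)

25


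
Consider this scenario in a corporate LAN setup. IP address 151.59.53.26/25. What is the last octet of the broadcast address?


Given: IP = 151.59.53.26, prefix = /25
Host bits = 32 - 25 = 7
Network last octet = 26 AND mask = 0
Host part size = 2^7 - 1 = 127
Broadcast last octet = 0 OR 127 = 127

127


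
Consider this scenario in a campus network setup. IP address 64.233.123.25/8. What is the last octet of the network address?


Given: IP = 64.233.123.25, prefix = /8
Subnet mask = 255.0.0.0
Last octet of IP: 25
Last octet of mask: 0
Network last octet = 25 AND 0 = 0

0


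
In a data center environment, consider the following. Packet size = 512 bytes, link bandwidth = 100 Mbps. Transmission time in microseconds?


Given: packet = 512 bytes, bandwidth = 100 Mbps
Packet in bits = 512 * 8 = 4096 bits
Bandwidth = 100 * 10^6 = 100000000 bps
Time = 4096 / 100000000 seconds
Time in us = 4096 * 10^6 / 100000000 = 40.96

40.96


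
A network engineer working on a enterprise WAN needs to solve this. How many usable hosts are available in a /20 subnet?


Given: subnet mask /20
Host bits = 32 - 20 = 12
Total addresses = 2^12 = 4096
Usable hosts = 4096 - 2 (network + broadcast) = 4094

4094


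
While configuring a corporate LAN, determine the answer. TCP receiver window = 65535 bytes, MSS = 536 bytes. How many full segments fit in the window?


Given: RWND = 65535 bytes, MSS = 536 bytes
Full segments = floor(RWND / MSS)
Full segments = floor(65535 / 536)
Full segments = floor(122.2668) = 122

122


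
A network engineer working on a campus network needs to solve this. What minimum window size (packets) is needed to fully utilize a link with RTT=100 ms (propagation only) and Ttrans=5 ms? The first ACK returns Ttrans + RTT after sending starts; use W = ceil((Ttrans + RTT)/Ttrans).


Given: Ttrans = 5 ms, RTT = 100 ms (= 2 * Tprop, Tprop = 50 ms)
Time until first ACK returns = Ttrans + RTT = 5 + 100 = 105 ms
Need W * Ttrans >= Ttrans + RTT  ->  W >= (Ttrans + RTT) / Ttrans
(Ttrans + RTT) / Ttrans = 105 / 5 = 21
W_min = ceil(21) = 21

21


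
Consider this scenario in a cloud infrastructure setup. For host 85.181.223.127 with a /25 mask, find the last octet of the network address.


Given: IP = 85.181.223.127, prefix = /25
Subnet mask = 255.255.255.128
Last octet of IP: 127
Last octet of mask: 128
Network last octet = 127 AND 128 = 0

0


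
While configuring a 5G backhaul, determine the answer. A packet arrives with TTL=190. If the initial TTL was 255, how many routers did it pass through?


Given: initial TTL = 255, received TTL = 190
Hops = initial TTL - received TTL
Hops = 255 - 190 = 65

65


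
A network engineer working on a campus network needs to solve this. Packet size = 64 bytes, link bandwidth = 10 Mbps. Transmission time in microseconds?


Given: packet = 64 bytes, bandwidth = 10 Mbps
Packet in bits = 64 * 8 = 512 bits
Bandwidth = 10 * 10^6 = 10000000 bps
Time = 512 / 10000000 seconds
Time in us = 512 * 10^6 / 10000000 = 51.2

51.2


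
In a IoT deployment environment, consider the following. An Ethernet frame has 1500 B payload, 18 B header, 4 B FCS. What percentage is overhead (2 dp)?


Given: payload = 1500 B, header = 18 B, trailer = 4 B
Overhead bytes = header + trailer = 18 + 4 = 22
Total frame = payload + overhead = 1500 + 22 = 1522
Overhead % = 22 / 1522 * 100 = 1.4455% -> 1.45% (2 dp)

1.45


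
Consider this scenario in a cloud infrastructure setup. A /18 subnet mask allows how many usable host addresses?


Given: subnet mask /18
Host bits = 32 - 18 = 14
Total addresses = 2^14 = 16384
Usable hosts = 16384 - 2 (network + broadcast) = 16382

16382


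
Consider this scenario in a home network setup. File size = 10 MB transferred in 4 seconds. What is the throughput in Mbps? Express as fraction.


Given: file = 10 MB, time = 4 s
File in Mb = 10 * 8 = 80 Mb
Throughput = 80 / 4 Mbps
Throughput = 20 Mbps

20


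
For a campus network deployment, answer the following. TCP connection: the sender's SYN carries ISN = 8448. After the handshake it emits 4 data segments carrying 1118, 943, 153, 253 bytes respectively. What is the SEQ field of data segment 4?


The SYN occupies sequence number ISN = 8448, so the first data byte is ISN + 1 = 8449.
SEQ of data segment i = (ISN + 1) + sum of payload sizes of segments 1..i-1.
Segment 1: SEQ = 8449, payload = 1118 bytes
Segment 2: SEQ = 9567, payload = 943 bytes
Segment 3: SEQ = 10510, payload = 153 bytes
Segment 4: SEQ = 10663, payload = 253 bytes
SEQ of segment 4 = 8449 + 1118 + 943 + 153 = 10663

10663


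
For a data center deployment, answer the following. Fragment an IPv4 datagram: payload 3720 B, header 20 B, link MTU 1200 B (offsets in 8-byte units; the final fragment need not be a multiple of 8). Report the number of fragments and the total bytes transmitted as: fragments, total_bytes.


Max data per non-final fragment = floor((MTU - header)/8)*8 = floor((1200 - 20)/8)*8 = floor(1180/8)*8 = 1176 B
Final fragment needs no 8-byte alignment: it can carry up to MTU - header = 1180 B
Non-final fragments needed = ceil((payload - 1180) / 1176) = ceil(2540/1176) = ceil(2.1599) = 3
Number of fragments = 3 + 1 = 4
Fragment sizes (data): 3 * 1176 B + 192 B (last, 192 <= 1180 OK)
Total bytes sent = payload + n_frags * header = 3720 + 4*20 = 3720 + 80 = 3800 B

4, 3800


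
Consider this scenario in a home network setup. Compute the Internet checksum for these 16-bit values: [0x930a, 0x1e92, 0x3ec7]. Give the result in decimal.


Given words: [0x930a, 0x1e92, 0x3ec7]
Step 1: Sum all words
Raw sum = 37642 + 7826 + 16071 = 61539
One's complement = ~61539 & 0xFFFF = 3996

3996


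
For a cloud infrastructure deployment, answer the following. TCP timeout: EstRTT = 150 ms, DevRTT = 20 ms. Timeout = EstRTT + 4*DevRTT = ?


Given: EstRTT = 150 ms, DevRTT = 20 ms
Timeout = EstRTT + 4 * DevRTT
4 * DevRTT = 4 * 20 = 80
Timeout = 150 + 80 = 230 ms

230


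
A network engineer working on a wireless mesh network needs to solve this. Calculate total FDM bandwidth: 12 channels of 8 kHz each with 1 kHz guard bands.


Given: 12 channels, 8 kHz each, guard = 1 kHz
Channel bandwidth = 12 * 8 = 96 kHz
Guard bands = 11 gaps * 1 kHz = 11 kHz
Total = 96 + 11 = 107 kHz

107


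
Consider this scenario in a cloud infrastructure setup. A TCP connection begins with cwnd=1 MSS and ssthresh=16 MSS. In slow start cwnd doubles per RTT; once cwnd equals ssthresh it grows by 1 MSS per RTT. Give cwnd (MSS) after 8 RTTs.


RTT 0: cwnd = 1 MSS (initial)
RTT 1: cwnd = 2 MSS (slow start, doubled)
RTT 2: cwnd = 4 MSS (slow start, doubled)
RTT 3: cwnd = 8 MSS (slow start, doubled)
RTT 4: cwnd = 16 MSS (slow start, doubled)
RTT 5: cwnd = 17 MSS (congestion avoidance, +1)
RTT 6: cwnd = 18 MSS (congestion avoidance, +1)
RTT 7: cwnd = 19 MSS (congestion avoidance, +1)
RTT 8: cwnd = 20 MSS (congestion avoidance, +1)

20


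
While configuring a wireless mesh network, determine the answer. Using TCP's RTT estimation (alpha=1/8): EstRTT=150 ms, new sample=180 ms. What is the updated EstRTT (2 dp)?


Given: EstRTT = 150 ms, SampleRTT = 180 ms, alpha = 1/8
New EstRTT = (1 - alpha) * EstRTT + alpha * SampleRTT
(7/8) * 150 = 131.25
(1/8) * 180 = 22.5
New EstRTT = 131.25 + 22.5 = 153.75 ms -> 153.75 ms (2 dp)

153.75


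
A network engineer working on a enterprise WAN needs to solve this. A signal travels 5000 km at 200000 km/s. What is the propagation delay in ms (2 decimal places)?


Given: distance = 5000 km, speed = 200000 km/s
Delay = distance / speed = 5000 / 200000 seconds
Delay in ms = 5000 * 1000 / 200000
Delay = 25.0000 ms
Rounded to 2 dp = 25.00 ms

25.00


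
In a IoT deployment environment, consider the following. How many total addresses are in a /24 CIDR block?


Given: CIDR prefix /24
Host bits = 32 - 24 = 8
Total addresses = 2^8 = 256

256


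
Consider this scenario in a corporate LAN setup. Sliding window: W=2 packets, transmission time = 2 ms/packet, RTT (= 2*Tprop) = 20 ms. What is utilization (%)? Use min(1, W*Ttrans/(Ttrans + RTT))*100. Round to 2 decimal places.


Given: W = 2, Ttrans = 2 ms, RTT = 20 ms (= 2 * Tprop, Tprop = 10 ms)
Cycle time = Ttrans + RTT = 2 + 20 = 22 ms (first packet sent until its ACK returns)
W * Ttrans = 2 * 2 = 4 ms of sending per cycle
W * Ttrans / (Ttrans + RTT) = 4 / 22 = 0.181818
U = min(1, 0.181818) = 0.181818
U% = 18.18%

18.18


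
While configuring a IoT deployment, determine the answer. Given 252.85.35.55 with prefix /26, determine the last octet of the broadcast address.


Given: IP = 252.85.35.55, prefix = /26
Host bits = 32 - 26 = 6
Network last octet = 55 AND mask = 0
Host part size = 2^6 - 1 = 63
Broadcast last octet = 0 OR 63 = 63

63


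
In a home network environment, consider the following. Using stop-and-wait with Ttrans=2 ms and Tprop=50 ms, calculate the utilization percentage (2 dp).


Given: Ttrans = 2 ms, Tprop = 50 ms
RTT = 2 * Tprop = 2 * 50 = 100 ms
U = Ttrans / (Ttrans + RTT)
U = 2 / (2 + 100)
U = 2 / 102 = 0.019608
U% = 1.96%

1.96


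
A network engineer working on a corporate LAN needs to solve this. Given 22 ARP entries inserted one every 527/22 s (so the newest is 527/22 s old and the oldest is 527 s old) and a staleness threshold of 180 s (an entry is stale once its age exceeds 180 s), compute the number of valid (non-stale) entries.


Ages are k * 527/22 s for k = 1..22 (spacing = 23.9545 s).
Entry k is valid iff k * 527/22 <= 180 iff k <= 22 * 180 / 527 = 7.5142
n_valid = floor(7.5142) = 7
(n_stale = 22 - 7 = 15)

7


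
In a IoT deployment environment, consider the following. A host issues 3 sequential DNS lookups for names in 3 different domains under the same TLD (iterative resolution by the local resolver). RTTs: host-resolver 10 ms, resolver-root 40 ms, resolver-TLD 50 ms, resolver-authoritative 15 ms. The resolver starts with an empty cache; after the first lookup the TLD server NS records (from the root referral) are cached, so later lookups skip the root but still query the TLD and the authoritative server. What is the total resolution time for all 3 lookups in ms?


Lookup 1 (cold cache): local + root + TLD + auth = 10 + 40 + 50 + 15 = 115 ms
Lookups 2..3 (TLD NS cached -> skip root; new domain -> still ask TLD and auth): local + TLD + auth = 10 + 50 + 15 = 75 ms each
Remaining 2 lookups: 2 * 75 = 150 ms
Total = 115 + 150 = 265 ms

265


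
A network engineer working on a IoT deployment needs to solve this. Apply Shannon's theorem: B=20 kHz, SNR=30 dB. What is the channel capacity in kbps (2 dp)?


Given: B = 20 kHz, SNR = 30 dB
SNR linear = 10^(30/10) = 1000
1 + SNR = 1001
log2(1001) = 9.9672262588
C = 20 * 1000 * 9.9672262588 = 199344.5252 bps
C = 199.344525 kbps -> 199.34 kbps (2 dp)

199.34


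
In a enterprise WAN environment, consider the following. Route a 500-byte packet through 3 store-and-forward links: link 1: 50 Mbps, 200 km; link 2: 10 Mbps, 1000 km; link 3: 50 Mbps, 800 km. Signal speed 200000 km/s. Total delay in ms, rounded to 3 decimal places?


Packet = 500 bytes = 4000 bits. Store-and-forward: sum (t_trans + t_prop) per link.
Link 1: t_trans = 4000/(50*10^6) s = 0.0800 ms; t_prop = 200/200000 s = 1.0000 ms; subtotal = 1.0800 ms
Link 2: t_trans = 4000/(10*10^6) s = 0.4000 ms; t_prop = 1000/200000 s = 5.0000 ms; subtotal = 5.4000 ms
Link 3: t_trans = 4000/(50*10^6) s = 0.0800 ms; t_prop = 800/200000 s = 4.0000 ms; subtotal = 4.0800 ms
End-to-end = 1.0800 + 5.4000 + 4.0800 = 10.5600 ms -> 10.560 ms (3 dp)

10.560


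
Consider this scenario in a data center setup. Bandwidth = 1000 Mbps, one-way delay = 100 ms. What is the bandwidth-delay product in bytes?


Given: bandwidth = 1000 Mbps, delay = 100 ms
BDP in bits = 1000 * 10^6 * 100 / 1000
BDP in bits = 100000000
BDP in bytes = 100000000 / 8 = 12500000

12500000


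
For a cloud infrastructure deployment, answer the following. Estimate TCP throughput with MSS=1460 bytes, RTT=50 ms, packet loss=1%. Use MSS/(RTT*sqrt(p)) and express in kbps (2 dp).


Given: MSS = 1460 bytes, RTT = 50 ms, loss = 1%
RTT in seconds = 50 / 1000 = 0.05
Loss rate = 1% = 0.01
sqrt(loss) = sqrt(0.01) = 0.1
Throughput (bytes/s) = 1460 / (0.05 * 0.1) = 292000.0000
Throughput (kbps) = 292000.0000 * 8 / 1000 = 2336.000000 -> 2336.00 kbps (2 dp)

2336.00


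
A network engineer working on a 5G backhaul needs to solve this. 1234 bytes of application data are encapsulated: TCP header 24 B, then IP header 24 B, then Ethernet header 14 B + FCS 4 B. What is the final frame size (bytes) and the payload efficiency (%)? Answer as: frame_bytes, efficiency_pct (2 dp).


TCP segment = 1234 + 24 = 1258 B
IP packet = 1258 + 24 = 1282 B
Ethernet frame = 1282 + 14 + 4 = 1300 B
Efficiency = app / frame = 1234 / 1300 = 0.949231 = 94.9231% -> 94.92% (2 dp)

1300, 94.92


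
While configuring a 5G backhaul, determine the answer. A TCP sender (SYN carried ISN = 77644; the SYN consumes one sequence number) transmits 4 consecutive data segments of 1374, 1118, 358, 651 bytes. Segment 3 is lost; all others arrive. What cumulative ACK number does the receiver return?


SYN uses sequence number 77644; first data byte = ISN + 1 = 77645.
Segment 1: SEQ = 77645, len = 1374 B, covers [77645, 79018]
Segment 2: SEQ = 79019, len = 1118 B, covers [79019, 80136]
Segment 3: SEQ = 80137, len = 358 B, covers [80137, 80494] [LOST]
Segment 4: SEQ = 80495, len = 651 B, covers [80495, 81145]
In-order data received: bytes [77645, 80136] (segments 1..2).
Segment 3 missing -> gap begins at byte 80137; later segments buffered out of order.
Cumulative ACK = next expected in-order byte = 77645 + 1374 + 1118 = 80137

80137


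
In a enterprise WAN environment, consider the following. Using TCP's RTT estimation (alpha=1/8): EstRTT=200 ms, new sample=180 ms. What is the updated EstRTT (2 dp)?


Given: EstRTT = 200 ms, SampleRTT = 180 ms, alpha = 1/8
New EstRTT = (1 - alpha) * EstRTT + alpha * SampleRTT
(7/8) * 200 = 175
(1/8) * 180 = 22.5
New EstRTT = 175 + 22.5 = 197.5 ms -> 197.50 ms (2 dp)

197.50


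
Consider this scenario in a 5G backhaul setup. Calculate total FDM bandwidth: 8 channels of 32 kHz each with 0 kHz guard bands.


Given: 8 channels, 32 kHz each, guard = 0 kHz
Channel bandwidth = 8 * 32 = 256 kHz
Guard bands = 7 gaps * 0 kHz = 0 kHz
Total = 256 + 0 = 256 kHz

256


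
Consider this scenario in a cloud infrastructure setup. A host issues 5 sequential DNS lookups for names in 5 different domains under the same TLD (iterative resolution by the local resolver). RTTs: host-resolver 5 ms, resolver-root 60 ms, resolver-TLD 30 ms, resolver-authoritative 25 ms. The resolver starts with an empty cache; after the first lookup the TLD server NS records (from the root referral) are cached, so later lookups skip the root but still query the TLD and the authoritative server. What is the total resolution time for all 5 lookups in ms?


Lookup 1 (cold cache): local + root + TLD + auth = 5 + 60 + 30 + 25 = 120 ms
Lookups 2..5 (TLD NS cached -> skip root; new domain -> still ask TLD and auth): local + TLD + auth = 5 + 30 + 25 = 60 ms each
Remaining 4 lookups: 4 * 60 = 240 ms
Total = 120 + 240 = 360 ms

360


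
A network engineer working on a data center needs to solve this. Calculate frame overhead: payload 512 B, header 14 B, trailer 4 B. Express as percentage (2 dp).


Given: payload = 512 B, header = 14 B, trailer = 4 B
Overhead bytes = header + trailer = 14 + 4 = 18
Total frame = payload + overhead = 512 + 18 = 530
Overhead % = 18 / 530 * 100 = 3.3962% -> 3.40% (2 dp)

3.40


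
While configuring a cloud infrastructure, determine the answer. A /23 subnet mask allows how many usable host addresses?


Given: subnet mask /23
Host bits = 32 - 23 = 9
Total addresses = 2^9 = 512
Usable hosts = 512 - 2 (network + broadcast) = 510

510


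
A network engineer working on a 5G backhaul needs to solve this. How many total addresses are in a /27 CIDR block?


Given: CIDR prefix /27
Host bits = 32 - 27 = 5
Total addresses = 2^5 = 32

32


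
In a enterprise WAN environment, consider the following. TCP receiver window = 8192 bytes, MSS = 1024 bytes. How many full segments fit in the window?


Given: RWND = 8192 bytes, MSS = 1024 bytes
Full segments = floor(RWND / MSS)
Full segments = floor(8192 / 1024)
Full segments = floor(8.0) = 8

8


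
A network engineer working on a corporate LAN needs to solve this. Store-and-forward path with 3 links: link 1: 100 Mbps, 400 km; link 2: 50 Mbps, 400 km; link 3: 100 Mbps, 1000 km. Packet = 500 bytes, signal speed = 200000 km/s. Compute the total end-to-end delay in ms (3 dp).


Packet = 500 bytes = 4000 bits. Store-and-forward: sum (t_trans + t_prop) per link.
Link 1: t_trans = 4000/(100*10^6) s = 0.0400 ms; t_prop = 400/200000 s = 2.0000 ms; subtotal = 2.0400 ms
Link 2: t_trans = 4000/(50*10^6) s = 0.0800 ms; t_prop = 400/200000 s = 2.0000 ms; subtotal = 2.0800 ms
Link 3: t_trans = 4000/(100*10^6) s = 0.0400 ms; t_prop = 1000/200000 s = 5.0000 ms; subtotal = 5.0400 ms
End-to-end = 2.0400 + 2.0800 + 5.0400 = 9.1600 ms -> 9.160 ms (3 dp)

9.160


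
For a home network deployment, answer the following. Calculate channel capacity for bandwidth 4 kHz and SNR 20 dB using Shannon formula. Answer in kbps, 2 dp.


Given: B = 4 kHz, SNR = 20 dB
SNR linear = 10^(20/10) = 100
1 + SNR = 101
log2(101) = 6.6582114828
C = 4 * 1000 * 6.6582114828 = 26632.8459 bps
C = 26.632846 kbps -> 26.63 kbps (2 dp)

26.63


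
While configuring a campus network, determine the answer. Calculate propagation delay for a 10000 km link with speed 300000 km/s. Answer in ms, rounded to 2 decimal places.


Given: distance = 10000 km, speed = 300000 km/s
Delay = distance / speed = 10000 / 300000 seconds
Delay in ms = 10000 * 1000 / 300000
Delay = 33.3333 ms
Rounded to 2 dp = 33.33 ms

33.33


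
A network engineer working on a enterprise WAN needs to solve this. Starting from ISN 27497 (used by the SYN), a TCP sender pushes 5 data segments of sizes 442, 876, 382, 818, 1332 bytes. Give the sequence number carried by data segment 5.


The SYN occupies sequence number ISN = 27497, so the first data byte is ISN + 1 = 27498.
SEQ of data segment i = (ISN + 1) + sum of payload sizes of segments 1..i-1.
Segment 1: SEQ = 27498, payload = 442 bytes
Segment 2: SEQ = 27940, payload = 876 bytes
Segment 3: SEQ = 28816, payload = 382 bytes
Segment 4: SEQ = 29198, payload = 818 bytes
Segment 5: SEQ = 30016, payload = 1332 bytes
SEQ of segment 5 = 27498 + 442 + 876 + 382 + 818 = 30016

30016


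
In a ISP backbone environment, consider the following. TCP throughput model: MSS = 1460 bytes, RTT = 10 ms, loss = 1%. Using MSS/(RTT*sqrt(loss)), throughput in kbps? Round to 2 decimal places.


Given: MSS = 1460 bytes, RTT = 10 ms, loss = 1%
RTT in seconds = 10 / 1000 = 0.01
Loss rate = 1% = 0.01
sqrt(loss) = sqrt(0.01) = 0.1
Throughput (bytes/s) = 1460 / (0.01 * 0.1) = 1460000.0000
Throughput (kbps) = 1460000.0000 * 8 / 1000 = 11680.000000 -> 11680.00 kbps (2 dp)

11680.00


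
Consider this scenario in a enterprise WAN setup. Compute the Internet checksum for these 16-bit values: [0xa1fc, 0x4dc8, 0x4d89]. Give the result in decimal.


Given words: [0xa1fc, 0x4dc8, 0x4d89]
Step 1: Sum all words
Raw sum = 41468 + 19912 + 19849 = 81229
Step 2: Fold carry: (15693 + 1) = 15694
One's complement = ~15694 & 0xFFFF = 49841

49841


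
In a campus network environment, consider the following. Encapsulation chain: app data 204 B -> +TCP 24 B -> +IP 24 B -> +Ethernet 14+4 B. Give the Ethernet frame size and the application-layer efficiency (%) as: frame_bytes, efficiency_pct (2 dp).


TCP segment = 204 + 24 = 228 B
IP packet = 228 + 24 = 252 B
Ethernet frame = 252 + 14 + 4 = 270 B
Efficiency = app / frame = 204 / 270 = 0.755556 = 75.5556% -> 75.56% (2 dp)

270, 75.56


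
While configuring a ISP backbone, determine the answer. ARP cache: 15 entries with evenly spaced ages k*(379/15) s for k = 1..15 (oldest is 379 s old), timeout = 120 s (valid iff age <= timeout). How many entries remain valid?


Ages are k * 379/15 s for k = 1..15 (spacing = 25.2667 s).
Entry k is valid iff k * 379/15 <= 120 iff k <= 15 * 120 / 379 = 4.7493
n_valid = floor(4.7493) = 4
(n_stale = 15 - 4 = 11)

4


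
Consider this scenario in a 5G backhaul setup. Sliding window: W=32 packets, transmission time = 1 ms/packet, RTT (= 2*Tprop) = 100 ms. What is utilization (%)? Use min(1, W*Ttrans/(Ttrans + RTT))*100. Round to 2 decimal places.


Given: W = 32, Ttrans = 1 ms, RTT = 100 ms (= 2 * Tprop, Tprop = 50 ms)
Cycle time = Ttrans + RTT = 1 + 100 = 101 ms (first packet sent until its ACK returns)
W * Ttrans = 32 * 1 = 32 ms of sending per cycle
W * Ttrans / (Ttrans + RTT) = 32 / 101 = 0.316832
U = min(1, 0.316832) = 0.316832
U% = 31.68%

31.68


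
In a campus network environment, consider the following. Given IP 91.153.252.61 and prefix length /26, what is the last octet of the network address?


Given: IP = 91.153.252.61, prefix = /26
Subnet mask = 255.255.255.192
Last octet of IP: 61
Last octet of mask: 192
Network last octet = 61 AND 192 = 0

0


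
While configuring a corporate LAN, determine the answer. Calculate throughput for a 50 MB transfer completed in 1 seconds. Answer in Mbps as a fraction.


Given: file = 50 MB, time = 1 s
File in Mb = 50 * 8 = 400 Mb
Throughput = 400 / 1 Mbps
Throughput = 400 Mbps

400


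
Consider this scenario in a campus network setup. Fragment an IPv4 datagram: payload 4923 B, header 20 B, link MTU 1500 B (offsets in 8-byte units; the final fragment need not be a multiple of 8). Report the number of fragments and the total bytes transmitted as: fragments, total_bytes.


Max data per non-final fragment = floor((MTU - header)/8)*8 = floor((1500 - 20)/8)*8 = floor(1480/8)*8 = 1480 B
Final fragment needs no 8-byte alignment: it can carry up to MTU - header = 1480 B
Non-final fragments needed = ceil((payload - 1480) / 1480) = ceil(3443/1480) = ceil(2.3264) = 3
Number of fragments = 3 + 1 = 4
Fragment sizes (data): 3 * 1480 B + 483 B (last, 483 <= 1480 OK)
Total bytes sent = payload + n_frags * header = 4923 + 4*20 = 4923 + 80 = 5003 B

4, 5003


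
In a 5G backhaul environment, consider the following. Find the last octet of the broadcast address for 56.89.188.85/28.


Given: IP = 56.89.188.85, prefix = /28
Host bits = 32 - 28 = 4
Network last octet = 85 AND mask = 80
Host part size = 2^4 - 1 = 15
Broadcast last octet = 80 OR 15 = 95

95


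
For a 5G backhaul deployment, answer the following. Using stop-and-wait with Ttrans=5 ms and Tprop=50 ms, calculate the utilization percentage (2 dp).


Given: Ttrans = 5 ms, Tprop = 50 ms
RTT = 2 * Tprop = 2 * 50 = 100 ms
U = Ttrans / (Ttrans + RTT)
U = 5 / (5 + 100)
U = 5 / 105 = 0.047619
U% = 4.76%

4.76


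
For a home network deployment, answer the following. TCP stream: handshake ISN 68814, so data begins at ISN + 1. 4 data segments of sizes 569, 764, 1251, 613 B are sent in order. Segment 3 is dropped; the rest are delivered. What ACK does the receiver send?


SYN uses sequence number 68814; first data byte = ISN + 1 = 68815.
Segment 1: SEQ = 68815, len = 569 B, covers [68815, 69383]
Segment 2: SEQ = 69384, len = 764 B, covers [69384, 70147]
Segment 3: SEQ = 70148, len = 1251 B, covers [70148, 71398] [LOST]
Segment 4: SEQ = 71399, len = 613 B, covers [71399, 72011]
In-order data received: bytes [68815, 70147] (segments 1..2).
Segment 3 missing -> gap begins at byte 70148; later segments buffered out of order.
Cumulative ACK = next expected in-order byte = 68815 + 569 + 764 = 70148

70148


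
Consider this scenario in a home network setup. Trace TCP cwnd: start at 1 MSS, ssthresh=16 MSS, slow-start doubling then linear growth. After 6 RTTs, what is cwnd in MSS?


RTT 0: cwnd = 1 MSS (initial)
RTT 1: cwnd = 2 MSS (slow start, doubled)
RTT 2: cwnd = 4 MSS (slow start, doubled)
RTT 3: cwnd = 8 MSS (slow start, doubled)
RTT 4: cwnd = 16 MSS (slow start, doubled)
RTT 5: cwnd = 17 MSS (congestion avoidance, +1)
RTT 6: cwnd = 18 MSS (congestion avoidance, +1)

18


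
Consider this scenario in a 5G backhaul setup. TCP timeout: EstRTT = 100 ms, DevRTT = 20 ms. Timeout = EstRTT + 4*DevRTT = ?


Given: EstRTT = 100 ms, DevRTT = 20 ms
Timeout = EstRTT + 4 * DevRTT
4 * DevRTT = 4 * 20 = 80
Timeout = 100 + 80 = 180 ms

180


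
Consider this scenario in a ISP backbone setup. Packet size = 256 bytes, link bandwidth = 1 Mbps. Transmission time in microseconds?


Given: packet = 256 bytes, bandwidth = 1 Mbps
Packet in bits = 256 * 8 = 2048 bits
Bandwidth = 1 * 10^6 = 1000000 bps
Time = 2048 / 1000000 seconds
Time in us = 2048 * 10^6 / 1000000 = 2048

2048


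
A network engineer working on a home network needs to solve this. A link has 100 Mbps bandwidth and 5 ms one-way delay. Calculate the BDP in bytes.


Given: bandwidth = 100 Mbps, delay = 5 ms
BDP in bits = 100 * 10^6 * 5 / 1000
BDP in bits = 500000
BDP in bytes = 500000 / 8 = 62500

62500


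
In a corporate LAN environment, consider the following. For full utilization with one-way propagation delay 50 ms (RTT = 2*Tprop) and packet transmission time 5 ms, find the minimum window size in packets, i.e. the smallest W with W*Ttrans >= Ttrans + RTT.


Given: Ttrans = 5 ms, RTT = 100 ms (= 2 * Tprop, Tprop = 50 ms)
Time until first ACK returns = Ttrans + RTT = 5 + 100 = 105 ms
Need W * Ttrans >= Ttrans + RTT  ->  W >= (Ttrans + RTT) / Ttrans
(Ttrans + RTT) / Ttrans = 105 / 5 = 21
W_min = ceil(21) = 21

21


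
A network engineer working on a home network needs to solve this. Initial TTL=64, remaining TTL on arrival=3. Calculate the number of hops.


Given: initial TTL = 64, received TTL = 3
Hops = initial TTL - received TTL
Hops = 64 - 3 = 61

61


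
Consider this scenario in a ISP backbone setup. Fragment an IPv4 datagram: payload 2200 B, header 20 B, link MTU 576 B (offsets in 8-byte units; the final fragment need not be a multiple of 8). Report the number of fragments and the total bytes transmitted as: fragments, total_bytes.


Max data per non-final fragment = floor((MTU - header)/8)*8 = floor((576 - 20)/8)*8 = floor(556/8)*8 = 552 B
Final fragment needs no 8-byte alignment: it can carry up to MTU - header = 556 B
Non-final fragments needed = ceil((payload - 556) / 552) = ceil(1644/552) = ceil(2.9783) = 3
Number of fragments = 3 + 1 = 4
Fragment sizes (data): 3 * 552 B + 544 B (last, 544 <= 556 OK)
Total bytes sent = payload + n_frags * header = 2200 + 4*20 = 2200 + 80 = 2280 B

4, 2280


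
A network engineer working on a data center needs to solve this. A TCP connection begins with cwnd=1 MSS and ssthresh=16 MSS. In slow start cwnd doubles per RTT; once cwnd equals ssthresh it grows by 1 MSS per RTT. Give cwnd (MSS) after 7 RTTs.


RTT 0: cwnd = 1 MSS (initial)
RTT 1: cwnd = 2 MSS (slow start, doubled)
RTT 2: cwnd = 4 MSS (slow start, doubled)
RTT 3: cwnd = 8 MSS (slow start, doubled)
RTT 4: cwnd = 16 MSS (slow start, doubled)
RTT 5: cwnd = 17 MSS (congestion avoidance, +1)
RTT 6: cwnd = 18 MSS (congestion avoidance, +1)
RTT 7: cwnd = 19 MSS (congestion avoidance, +1)

19


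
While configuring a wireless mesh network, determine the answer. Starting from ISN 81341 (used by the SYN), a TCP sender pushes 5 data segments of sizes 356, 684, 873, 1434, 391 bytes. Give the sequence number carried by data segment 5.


The SYN occupies sequence number ISN = 81341, so the first data byte is ISN + 1 = 81342.
SEQ of data segment i = (ISN + 1) + sum of payload sizes of segments 1..i-1.
Segment 1: SEQ = 81342, payload = 356 bytes
Segment 2: SEQ = 81698, payload = 684 bytes
Segment 3: SEQ = 82382, payload = 873 bytes
Segment 4: SEQ = 83255, payload = 1434 bytes
Segment 5: SEQ = 84689, payload = 391 bytes
SEQ of segment 5 = 81342 + 356 + 684 + 873 + 1434 = 84689

84689


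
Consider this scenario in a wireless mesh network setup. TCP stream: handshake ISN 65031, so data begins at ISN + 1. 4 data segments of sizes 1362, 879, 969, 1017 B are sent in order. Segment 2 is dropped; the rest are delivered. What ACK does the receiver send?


SYN uses sequence number 65031; first data byte = ISN + 1 = 65032.
Segment 1: SEQ = 65032, len = 1362 B, covers [65032, 66393]
Segment 2: SEQ = 66394, len = 879 B, covers [66394, 67272] [LOST]
Segment 3: SEQ = 67273, len = 969 B, covers [67273, 68241]
Segment 4: SEQ = 68242, len = 1017 B, covers [68242, 69258]
In-order data received: bytes [65032, 66393] (segments 1..1).
Segment 2 missing -> gap begins at byte 66394; later segments buffered out of order.
Cumulative ACK = next expected in-order byte = 65032 + 1362 = 66394

66394


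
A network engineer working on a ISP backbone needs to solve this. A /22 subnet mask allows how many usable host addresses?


Given: subnet mask /22
Host bits = 32 - 22 = 10
Total addresses = 2^10 = 1024
Usable hosts = 1024 - 2 (network + broadcast) = 1022

1022


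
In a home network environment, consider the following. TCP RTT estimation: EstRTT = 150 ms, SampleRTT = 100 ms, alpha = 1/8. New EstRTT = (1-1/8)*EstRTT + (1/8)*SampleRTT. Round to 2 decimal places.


Given: EstRTT = 150 ms, SampleRTT = 100 ms, alpha = 1/8
New EstRTT = (1 - alpha) * EstRTT + alpha * SampleRTT
(7/8) * 150 = 131.25
(1/8) * 100 = 12.5
New EstRTT = 131.25 + 12.5 = 143.75 ms -> 143.75 ms (2 dp)

143.75


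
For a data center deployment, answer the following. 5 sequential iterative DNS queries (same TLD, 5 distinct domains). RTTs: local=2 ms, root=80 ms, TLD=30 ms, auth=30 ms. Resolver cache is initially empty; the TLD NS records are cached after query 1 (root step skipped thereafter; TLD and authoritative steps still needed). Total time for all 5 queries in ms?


Lookup 1 (cold cache): local + root + TLD + auth = 2 + 80 + 30 + 30 = 142 ms
Lookups 2..5 (TLD NS cached -> skip root; new domain -> still ask TLD and auth): local + TLD + auth = 2 + 30 + 30 = 62 ms each
Remaining 4 lookups: 4 * 62 = 248 ms
Total = 142 + 248 = 390 ms

390


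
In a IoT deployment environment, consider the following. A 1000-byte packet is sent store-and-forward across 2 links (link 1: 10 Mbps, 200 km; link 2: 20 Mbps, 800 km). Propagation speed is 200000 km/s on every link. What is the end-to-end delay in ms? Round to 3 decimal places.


Packet = 1000 bytes = 8000 bits. Store-and-forward: sum (t_trans + t_prop) per link.
Link 1: t_trans = 8000/(10*10^6) s = 0.8000 ms; t_prop = 200/200000 s = 1.0000 ms; subtotal = 1.8000 ms
Link 2: t_trans = 8000/(20*10^6) s = 0.4000 ms; t_prop = 800/200000 s = 4.0000 ms; subtotal = 4.4000 ms
End-to-end = 1.8000 + 4.4000 = 6.2000 ms -> 6.200 ms (3 dp)

6.200


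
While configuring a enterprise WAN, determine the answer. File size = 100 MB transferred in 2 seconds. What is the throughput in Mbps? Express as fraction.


Given: file = 100 MB, time = 2 s
File in Mb = 100 * 8 = 800 Mb
Throughput = 800 / 2 Mbps
Throughput = 400 Mbps

400


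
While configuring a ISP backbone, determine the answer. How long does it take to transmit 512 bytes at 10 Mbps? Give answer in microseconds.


Given: packet = 512 bytes, bandwidth = 10 Mbps
Packet in bits = 512 * 8 = 4096 bits
Bandwidth = 10 * 10^6 = 10000000 bps
Time = 4096 / 10000000 seconds
Time in us = 4096 * 10^6 / 10000000 = 409.6

409.6


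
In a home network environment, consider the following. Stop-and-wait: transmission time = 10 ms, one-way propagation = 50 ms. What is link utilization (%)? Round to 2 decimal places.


Given: Ttrans = 10 ms, Tprop = 50 ms
RTT = 2 * Tprop = 2 * 50 = 100 ms
U = Ttrans / (Ttrans + RTT)
U = 10 / (10 + 100)
U = 10 / 110 = 0.090909
U% = 9.09%

9.09


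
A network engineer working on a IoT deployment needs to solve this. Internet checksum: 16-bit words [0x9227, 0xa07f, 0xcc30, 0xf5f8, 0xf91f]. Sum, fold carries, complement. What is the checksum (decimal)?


Given words: [0x9227, 0xa07f, 0xcc30, 0xf5f8, 0xf91f]
Step 1: Sum all words
Raw sum = 37415 + 41087 + 52272 + 62968 + 63775 = 257517
Step 2: Fold carry: (60909 + 3) = 60912
One's complement = ~60912 & 0xFFFF = 4623

4623


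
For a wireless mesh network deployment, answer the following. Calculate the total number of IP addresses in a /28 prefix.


Given: CIDR prefix /28
Host bits = 32 - 28 = 4
Total addresses = 2^4 = 16

16


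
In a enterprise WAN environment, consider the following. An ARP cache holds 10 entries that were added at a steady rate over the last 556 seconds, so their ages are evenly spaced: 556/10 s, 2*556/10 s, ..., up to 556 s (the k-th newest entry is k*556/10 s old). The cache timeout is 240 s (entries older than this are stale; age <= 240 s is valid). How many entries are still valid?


Ages are k * 556/10 s for k = 1..10 (spacing = 55.6000 s).
Entry k is valid iff k * 556/10 <= 240 iff k <= 10 * 240 / 556 = 4.3165
n_valid = floor(4.3165) = 4
(n_stale = 10 - 4 = 6)

4


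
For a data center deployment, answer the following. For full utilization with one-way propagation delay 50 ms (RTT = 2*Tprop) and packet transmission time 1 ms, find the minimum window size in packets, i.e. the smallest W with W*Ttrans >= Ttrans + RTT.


Given: Ttrans = 1 ms, RTT = 100 ms (= 2 * Tprop, Tprop = 50 ms)
Time until first ACK returns = Ttrans + RTT = 1 + 100 = 101 ms
Need W * Ttrans >= Ttrans + RTT  ->  W >= (Ttrans + RTT) / Ttrans
(Ttrans + RTT) / Ttrans = 101 / 1 = 101
W_min = ceil(101) = 101

101


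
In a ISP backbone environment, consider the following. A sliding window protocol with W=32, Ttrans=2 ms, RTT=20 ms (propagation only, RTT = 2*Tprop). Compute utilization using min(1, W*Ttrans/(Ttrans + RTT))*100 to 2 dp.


Given: W = 32, Ttrans = 2 ms, RTT = 20 ms (= 2 * Tprop, Tprop = 10 ms)
Cycle time = Ttrans + RTT = 2 + 20 = 22 ms (first packet sent until its ACK returns)
W * Ttrans = 32 * 2 = 64 ms of sending per cycle
W * Ttrans / (Ttrans + RTT) = 64 / 22 = 2.909091
U = min(1, 2.909091) = 1.000000
U% = 100.00%

100.00


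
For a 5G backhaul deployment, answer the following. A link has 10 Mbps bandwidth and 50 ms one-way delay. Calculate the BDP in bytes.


Given: bandwidth = 10 Mbps, delay = 50 ms
BDP in bits = 10 * 10^6 * 50 / 1000
BDP in bits = 500000
BDP in bytes = 500000 / 8 = 62500

62500


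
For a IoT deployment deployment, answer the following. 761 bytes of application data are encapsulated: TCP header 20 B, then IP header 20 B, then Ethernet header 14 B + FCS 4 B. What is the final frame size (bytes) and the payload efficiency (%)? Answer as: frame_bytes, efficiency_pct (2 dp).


TCP segment = 761 + 20 = 781 B
IP packet = 781 + 20 = 801 B
Ethernet frame = 801 + 14 + 4 = 819 B
Efficiency = app / frame = 761 / 819 = 0.929182 = 92.9182% -> 92.92% (2 dp)

819, 92.92


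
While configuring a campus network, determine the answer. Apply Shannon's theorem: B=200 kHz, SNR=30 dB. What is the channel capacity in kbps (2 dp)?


Given: B = 200 kHz, SNR = 30 dB
SNR linear = 10^(30/10) = 1000
1 + SNR = 1001
log2(1001) = 9.9672262588
C = 200 * 1000 * 9.9672262588 = 1993445.2518 bps
C = 1993.445252 kbps -> 1993.45 kbps (2 dp)

1993.45


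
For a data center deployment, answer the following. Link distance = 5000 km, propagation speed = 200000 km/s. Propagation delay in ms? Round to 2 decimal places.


Given: distance = 5000 km, speed = 200000 km/s
Delay = distance / speed = 5000 / 200000 seconds
Delay in ms = 5000 * 1000 / 200000
Delay = 25.0000 ms
Rounded to 2 dp = 25.00 ms

25.00


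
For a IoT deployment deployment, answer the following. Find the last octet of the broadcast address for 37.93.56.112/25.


Given: IP = 37.93.56.112, prefix = /25
Host bits = 32 - 25 = 7
Network last octet = 112 AND mask = 0
Host part size = 2^7 - 1 = 127
Broadcast last octet = 0 OR 127 = 127

127


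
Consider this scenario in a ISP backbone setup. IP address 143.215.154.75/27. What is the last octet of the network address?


Given: IP = 143.215.154.75, prefix = /27
Subnet mask = 255.255.255.224
Last octet of IP: 75
Last octet of mask: 224
Network last octet = 75 AND 224 = 64

64


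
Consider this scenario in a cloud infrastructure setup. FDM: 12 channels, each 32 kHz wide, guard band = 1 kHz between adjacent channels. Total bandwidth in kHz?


Given: 12 channels, 32 kHz each, guard = 1 kHz
Channel bandwidth = 12 * 32 = 384 kHz
Guard bands = 11 gaps * 1 kHz = 11 kHz
Total = 384 + 11 = 395 kHz

395
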